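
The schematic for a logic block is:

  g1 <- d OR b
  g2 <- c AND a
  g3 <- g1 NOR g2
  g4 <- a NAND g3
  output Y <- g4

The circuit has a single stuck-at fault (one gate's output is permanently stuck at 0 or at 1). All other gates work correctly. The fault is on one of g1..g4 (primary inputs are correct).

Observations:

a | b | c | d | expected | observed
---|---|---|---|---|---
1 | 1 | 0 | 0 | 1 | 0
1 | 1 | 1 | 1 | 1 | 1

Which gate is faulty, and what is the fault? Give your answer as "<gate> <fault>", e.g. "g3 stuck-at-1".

Fault-free values for test 1 (a=1, b=1, c=0, d=0): g1=1, g2=0, g3=0, g4=1, giving Y=1. Observed 0.
Test 1: faults giving observed 0 are {g1 stuck-at-0, g3 stuck-at-1, g4 stuck-at-0}.
Test 2 (a=1, b=1, c=1, d=1): fault-free g1=1, g2=1, g3=0, g4=1 → 1; observed 1. Eliminates g3 stuck-at-1, g4 stuck-at-0.
Only g1 stuck-at-0 is consistent with every test.

g1 stuck-at-0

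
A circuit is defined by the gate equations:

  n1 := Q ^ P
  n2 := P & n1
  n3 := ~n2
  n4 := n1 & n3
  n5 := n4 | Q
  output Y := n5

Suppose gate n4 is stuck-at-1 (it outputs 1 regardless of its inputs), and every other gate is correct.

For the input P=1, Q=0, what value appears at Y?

Propagate with n4 forced: n1=1, n2=1, n3=0, n4=1 [stuck-at-1], n5=1.
So Y = 1. (Without the fault it would be 0.)

1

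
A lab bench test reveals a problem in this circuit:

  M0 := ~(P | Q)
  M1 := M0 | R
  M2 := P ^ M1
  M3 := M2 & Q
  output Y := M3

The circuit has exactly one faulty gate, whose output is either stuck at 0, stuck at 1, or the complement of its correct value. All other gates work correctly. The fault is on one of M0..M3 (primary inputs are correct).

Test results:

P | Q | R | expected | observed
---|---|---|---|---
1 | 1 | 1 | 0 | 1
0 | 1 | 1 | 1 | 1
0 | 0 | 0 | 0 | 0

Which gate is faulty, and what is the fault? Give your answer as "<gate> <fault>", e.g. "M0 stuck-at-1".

Fault-free values for test 1 (P=1, Q=1, R=1): M0=0, M1=1, M2=0, M3=0, giving Y=0. Observed 1.
Test 1: faults giving observed 1 are {M1 stuck-at-0, M1 inverted output, M2 stuck-at-1, M2 inverted output, M3 stuck-at-1, M3 inverted output}.
Test 2 (P=0, Q=1, R=1): fault-free M0=0, M1=1, M2=1, M3=1 → 1; observed 1. Eliminates M1 stuck-at-0, M1 inverted output, M2 inverted output, M3 inverted output.
Test 3 (P=0, Q=0, R=0): fault-free M0=1, M1=1, M2=1, M3=0 → 0; observed 0. Eliminates M3 stuck-at-1.
Only M2 stuck-at-1 is consistent with every test.

M2 stuck-at-1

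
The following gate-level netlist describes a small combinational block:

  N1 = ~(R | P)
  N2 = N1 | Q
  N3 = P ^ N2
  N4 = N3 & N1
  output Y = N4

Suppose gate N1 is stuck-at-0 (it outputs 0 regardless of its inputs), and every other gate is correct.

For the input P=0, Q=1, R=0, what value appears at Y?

Propagate with N1 forced: N1=0 [stuck-at-0], N2=1, N3=1, N4=0.
So Y = 0. (Without the fault it would be 1.)

0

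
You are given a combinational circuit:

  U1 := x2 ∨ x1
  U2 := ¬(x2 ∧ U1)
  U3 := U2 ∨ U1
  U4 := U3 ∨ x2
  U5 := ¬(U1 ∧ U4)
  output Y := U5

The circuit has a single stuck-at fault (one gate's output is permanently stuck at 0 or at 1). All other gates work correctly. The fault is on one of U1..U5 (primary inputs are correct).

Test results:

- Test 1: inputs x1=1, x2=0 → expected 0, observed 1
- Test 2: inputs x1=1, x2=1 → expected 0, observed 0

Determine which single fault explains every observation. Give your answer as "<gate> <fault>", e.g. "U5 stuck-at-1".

U3 stuck-at-0

Fault-free values for test 1 (x1=1, x2=0): U1=1, U2=1, U3=1, U4=1, U5=0, giving Y=0. Observed 1.
Test 1: faults giving observed 1 are {U1 stuck-at-0, U3 stuck-at-0, U4 stuck-at-0, U5 stuck-at-1}.
Test 2 (x1=1, x2=1): fault-free U1=1, U2=0, U3=1, U4=1, U5=0 → 0; observed 0. Eliminates U1 stuck-at-0, U4 stuck-at-0, U5 stuck-at-1.
Only U3 stuck-at-0 is consistent with every test.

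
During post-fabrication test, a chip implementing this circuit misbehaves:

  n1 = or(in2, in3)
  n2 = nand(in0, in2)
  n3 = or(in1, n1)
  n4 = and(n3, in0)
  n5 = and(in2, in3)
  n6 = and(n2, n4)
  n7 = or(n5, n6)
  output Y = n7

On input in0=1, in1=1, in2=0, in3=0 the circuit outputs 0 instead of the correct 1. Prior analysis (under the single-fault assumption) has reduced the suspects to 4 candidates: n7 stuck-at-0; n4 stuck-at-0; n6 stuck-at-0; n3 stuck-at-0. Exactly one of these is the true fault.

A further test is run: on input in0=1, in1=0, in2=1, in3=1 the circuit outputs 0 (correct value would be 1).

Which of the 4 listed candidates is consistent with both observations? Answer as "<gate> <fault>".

n7 stuck-at-0

Evaluate each candidate on input in0=1, in1=0, in2=1, in3=1:
  n7 stuck-at-0: n1=1, n2=0, n3=1, n4=1, n5=1, n6=0, n7=0 [stuck-at-0] → 0 — matches
  n4 stuck-at-0: n1=1, n2=0, n3=1, n4=0 [stuck-at-0], n5=1, n6=0, n7=1 → 1 — eliminated
  n6 stuck-at-0: n1=1, n2=0, n3=1, n4=1, n5=1, n6=0 [stuck-at-0], n7=1 → 1 — eliminated
  n3 stuck-at-0: n1=1, n2=0, n3=0 [stuck-at-0], n4=0, n5=1, n6=0, n7=1 → 1 — eliminated
Only n7 stuck-at-0 reproduces the observed 0.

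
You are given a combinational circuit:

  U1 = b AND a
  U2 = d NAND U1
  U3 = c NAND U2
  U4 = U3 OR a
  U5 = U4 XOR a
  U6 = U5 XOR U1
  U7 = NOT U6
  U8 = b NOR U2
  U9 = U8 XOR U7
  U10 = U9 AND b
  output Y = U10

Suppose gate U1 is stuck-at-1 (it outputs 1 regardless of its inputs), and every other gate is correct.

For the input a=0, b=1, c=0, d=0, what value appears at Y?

Propagate with U1 forced: U1=1 [stuck-at-1], U2=1, U3=1, U4=1, U5=1, U6=0, U7=1, U8=0, U9=1, U10=1.
So Y = 1. (Without the fault it would be 0.)

1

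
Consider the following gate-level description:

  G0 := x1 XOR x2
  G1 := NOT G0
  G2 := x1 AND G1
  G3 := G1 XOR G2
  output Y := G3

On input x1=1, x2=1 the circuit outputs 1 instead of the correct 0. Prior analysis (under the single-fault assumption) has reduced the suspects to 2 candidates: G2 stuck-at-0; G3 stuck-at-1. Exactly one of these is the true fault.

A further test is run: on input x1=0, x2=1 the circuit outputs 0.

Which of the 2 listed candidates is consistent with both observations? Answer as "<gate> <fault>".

G2 stuck-at-0

Evaluate each candidate on input x1=0, x2=1:
  G2 stuck-at-0: G0=1, G1=0, G2=0 [stuck-at-0], G3=0 → 0 — matches
  G3 stuck-at-1: G0=1, G1=0, G2=0, G3=1 [stuck-at-1] → 1 — eliminated
Only G2 stuck-at-0 reproduces the observed 0.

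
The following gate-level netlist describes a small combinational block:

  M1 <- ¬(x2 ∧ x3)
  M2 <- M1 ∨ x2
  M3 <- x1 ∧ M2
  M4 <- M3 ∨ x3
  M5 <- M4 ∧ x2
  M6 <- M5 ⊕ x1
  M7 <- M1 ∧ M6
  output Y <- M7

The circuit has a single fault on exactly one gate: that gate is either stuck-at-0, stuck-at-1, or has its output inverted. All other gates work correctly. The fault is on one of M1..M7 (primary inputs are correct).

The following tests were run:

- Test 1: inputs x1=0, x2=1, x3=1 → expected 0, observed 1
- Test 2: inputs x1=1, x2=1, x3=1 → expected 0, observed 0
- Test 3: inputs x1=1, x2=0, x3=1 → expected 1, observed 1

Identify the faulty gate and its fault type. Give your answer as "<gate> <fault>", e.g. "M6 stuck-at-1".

M1 stuck-at-1

Fault-free values for test 1 (x1=0, x2=1, x3=1): M1=0, M2=1, M3=0, M4=1, M5=1, M6=1, M7=0, giving Y=0. Observed 1.
Test 1: faults giving observed 1 are {M1 stuck-at-1, M1 inverted output, M7 stuck-at-1, M7 inverted output}.
Test 2 (x1=1, x2=1, x3=1): fault-free M1=0, M2=1, M3=1, M4=1, M5=1, M6=0, M7=0 → 0; observed 0. Eliminates M7 stuck-at-1, M7 inverted output.
Test 3 (x1=1, x2=0, x3=1): fault-free M1=1, M2=1, M3=1, M4=1, M5=0, M6=1, M7=1 → 1; observed 1. Eliminates M1 inverted output.
Only M1 stuck-at-1 is consistent with every test.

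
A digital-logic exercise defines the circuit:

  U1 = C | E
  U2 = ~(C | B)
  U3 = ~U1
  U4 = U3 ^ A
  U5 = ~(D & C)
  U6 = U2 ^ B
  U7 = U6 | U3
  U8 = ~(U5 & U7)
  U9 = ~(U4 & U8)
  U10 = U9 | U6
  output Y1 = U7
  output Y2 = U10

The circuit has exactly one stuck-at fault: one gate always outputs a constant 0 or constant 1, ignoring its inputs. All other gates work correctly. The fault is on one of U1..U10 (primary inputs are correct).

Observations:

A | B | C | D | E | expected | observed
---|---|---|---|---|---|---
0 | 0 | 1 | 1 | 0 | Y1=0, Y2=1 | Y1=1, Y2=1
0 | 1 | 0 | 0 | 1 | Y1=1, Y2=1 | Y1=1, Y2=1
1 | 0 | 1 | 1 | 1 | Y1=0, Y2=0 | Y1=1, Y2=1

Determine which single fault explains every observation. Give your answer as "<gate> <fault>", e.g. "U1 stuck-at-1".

U6 stuck-at-1

Fault-free values for test 1 (A=0, B=0, C=1, D=1, E=0): U1=1, U2=0, U3=0, U4=0, U5=0, U6=0, U7=0, U8=1, U9=1, U10=1, giving Y1=0, Y2=1. Observed Y1=1, Y2=1.
Test 1: faults giving observed Y1=1, Y2=1 are {U2 stuck-at-1, U6 stuck-at-1, U7 stuck-at-1}.
Test 2 (A=0, B=1, C=0, D=0, E=1): fault-free U1=1, U2=0, U3=0, U4=0, U5=1, U6=1, U7=1, U8=0, U9=1, U10=1 → Y1=1, Y2=1; observed Y1=1, Y2=1. Eliminates U2 stuck-at-1.
Test 3 (A=1, B=0, C=1, D=1, E=1): fault-free U1=1, U2=0, U3=0, U4=1, U5=0, U6=0, U7=0, U8=1, U9=0, U10=0 → Y1=0, Y2=0; observed Y1=1, Y2=1. Eliminates U7 stuck-at-1.
Only U6 stuck-at-1 is consistent with every test.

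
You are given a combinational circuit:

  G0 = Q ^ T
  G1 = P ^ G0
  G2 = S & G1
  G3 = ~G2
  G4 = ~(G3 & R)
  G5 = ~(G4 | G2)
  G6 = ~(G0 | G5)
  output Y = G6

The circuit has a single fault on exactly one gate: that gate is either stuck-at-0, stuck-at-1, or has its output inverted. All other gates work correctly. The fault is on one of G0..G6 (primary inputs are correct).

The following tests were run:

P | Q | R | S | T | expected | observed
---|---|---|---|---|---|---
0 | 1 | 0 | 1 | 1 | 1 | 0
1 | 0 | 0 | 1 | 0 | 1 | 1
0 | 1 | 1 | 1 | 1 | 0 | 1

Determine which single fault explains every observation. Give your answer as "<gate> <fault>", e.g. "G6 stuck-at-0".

Fault-free values for test 1 (P=0, Q=1, R=0, S=1, T=1): G0=0, G1=0, G2=0, G3=1, G4=1, G5=0, G6=1, giving Y=1. Observed 0.
Test 1: faults giving observed 0 are {G0 stuck-at-1, G0 inverted output, G4 stuck-at-0, G4 inverted output, G5 stuck-at-1, G5 inverted output, G6 stuck-at-0, G6 inverted output}.
Test 2 (P=1, Q=0, R=0, S=1, T=0): fault-free G0=0, G1=1, G2=1, G3=0, G4=1, G5=0, G6=1 → 1; observed 1. Eliminates G0 stuck-at-1, G0 inverted output, G5 stuck-at-1, G5 inverted output, G6 stuck-at-0, G6 inverted output.
Test 3 (P=0, Q=1, R=1, S=1, T=1): fault-free G0=0, G1=0, G2=0, G3=1, G4=0, G5=1, G6=0 → 0; observed 1. Eliminates G4 stuck-at-0.
Only G4 inverted output is consistent with every test.

G4 inverted output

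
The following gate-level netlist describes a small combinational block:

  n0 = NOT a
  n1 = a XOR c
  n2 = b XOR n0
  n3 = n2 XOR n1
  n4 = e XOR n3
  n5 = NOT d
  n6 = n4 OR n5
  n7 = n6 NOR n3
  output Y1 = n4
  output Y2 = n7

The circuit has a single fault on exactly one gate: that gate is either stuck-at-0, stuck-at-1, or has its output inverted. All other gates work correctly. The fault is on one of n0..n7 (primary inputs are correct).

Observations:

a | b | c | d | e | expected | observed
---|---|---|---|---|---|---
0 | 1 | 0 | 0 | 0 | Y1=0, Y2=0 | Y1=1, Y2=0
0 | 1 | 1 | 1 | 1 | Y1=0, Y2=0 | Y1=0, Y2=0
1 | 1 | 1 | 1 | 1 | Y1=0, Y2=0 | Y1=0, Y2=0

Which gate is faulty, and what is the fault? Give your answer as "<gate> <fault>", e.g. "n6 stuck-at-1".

Fault-free values for test 1 (a=0, b=1, c=0, d=0, e=0): n0=1, n1=0, n2=0, n3=0, n4=0, n5=1, n6=1, n7=0, giving Y1=0, Y2=0. Observed Y1=1, Y2=0.
Test 1: faults giving observed Y1=1, Y2=0 are {n0 stuck-at-0, n0 inverted output, n1 stuck-at-1, n1 inverted output, n2 stuck-at-1, n2 inverted output, n3 stuck-at-1, n3 inverted output, n4 stuck-at-1, n4 inverted output}.
Test 2 (a=0, b=1, c=1, d=1, e=1): fault-free n0=1, n1=1, n2=0, n3=1, n4=0, n5=0, n6=0, n7=0 → Y1=0, Y2=0; observed Y1=0, Y2=0. Eliminates n0 stuck-at-0, n0 inverted output, n1 inverted output, n2 stuck-at-1, n2 inverted output, n3 inverted output, n4 stuck-at-1, n4 inverted output.
Test 3 (a=1, b=1, c=1, d=1, e=1): fault-free n0=0, n1=0, n2=1, n3=1, n4=0, n5=0, n6=0, n7=0 → Y1=0, Y2=0; observed Y1=0, Y2=0. Eliminates n1 stuck-at-1.
Only n3 stuck-at-1 is consistent with every test.

n3 stuck-at-1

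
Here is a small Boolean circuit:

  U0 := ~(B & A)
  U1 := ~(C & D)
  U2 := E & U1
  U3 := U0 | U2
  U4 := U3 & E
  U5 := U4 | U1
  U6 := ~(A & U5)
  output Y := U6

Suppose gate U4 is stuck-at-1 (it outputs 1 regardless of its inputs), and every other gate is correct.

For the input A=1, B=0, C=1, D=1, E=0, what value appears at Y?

0

Propagate with U4 forced: U0=1, U1=0, U2=0, U3=1, U4=1 [stuck-at-1], U5=1, U6=0.
So Y = 0. (Without the fault it would be 1.)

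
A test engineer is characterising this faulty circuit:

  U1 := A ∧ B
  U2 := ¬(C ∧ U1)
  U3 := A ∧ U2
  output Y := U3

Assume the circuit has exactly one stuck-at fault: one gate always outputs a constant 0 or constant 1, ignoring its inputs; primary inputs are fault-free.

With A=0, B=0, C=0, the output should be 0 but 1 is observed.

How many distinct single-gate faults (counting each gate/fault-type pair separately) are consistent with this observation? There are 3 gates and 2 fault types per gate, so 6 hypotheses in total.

Fault-free: U1=0, U2=1, U3=0 → 0. Observed 1.
  U1 stuck-at-0: output 0 ✗
  U1 stuck-at-1: output 0 ✗
  U2 stuck-at-0: output 0 ✗
  U2 stuck-at-1: output 0 ✗
  U3 stuck-at-0: output 0 ✗
  U3 stuck-at-1: output 1 ✓
Consistent faults: {U3 stuck-at-1} — 1 in all.

1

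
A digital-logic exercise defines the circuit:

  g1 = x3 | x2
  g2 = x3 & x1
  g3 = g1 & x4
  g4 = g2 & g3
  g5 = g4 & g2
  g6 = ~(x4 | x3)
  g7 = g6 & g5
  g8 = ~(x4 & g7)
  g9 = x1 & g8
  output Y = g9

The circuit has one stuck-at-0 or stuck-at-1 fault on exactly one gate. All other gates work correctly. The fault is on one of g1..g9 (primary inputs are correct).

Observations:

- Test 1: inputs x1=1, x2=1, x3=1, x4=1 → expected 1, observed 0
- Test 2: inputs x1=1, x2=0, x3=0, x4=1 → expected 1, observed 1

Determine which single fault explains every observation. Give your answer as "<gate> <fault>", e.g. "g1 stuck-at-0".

Fault-free values for test 1 (x1=1, x2=1, x3=1, x4=1): g1=1, g2=1, g3=1, g4=1, g5=1, g6=0, g7=0, g8=1, g9=1, giving Y=1. Observed 0.
Test 1: faults giving observed 0 are {g6 stuck-at-1, g7 stuck-at-1, g8 stuck-at-0, g9 stuck-at-0}.
Test 2 (x1=1, x2=0, x3=0, x4=1): fault-free g1=0, g2=0, g3=0, g4=0, g5=0, g6=0, g7=0, g8=1, g9=1 → 1; observed 1. Eliminates g7 stuck-at-1, g8 stuck-at-0, g9 stuck-at-0.
Only g6 stuck-at-1 is consistent with every test.

g6 stuck-at-1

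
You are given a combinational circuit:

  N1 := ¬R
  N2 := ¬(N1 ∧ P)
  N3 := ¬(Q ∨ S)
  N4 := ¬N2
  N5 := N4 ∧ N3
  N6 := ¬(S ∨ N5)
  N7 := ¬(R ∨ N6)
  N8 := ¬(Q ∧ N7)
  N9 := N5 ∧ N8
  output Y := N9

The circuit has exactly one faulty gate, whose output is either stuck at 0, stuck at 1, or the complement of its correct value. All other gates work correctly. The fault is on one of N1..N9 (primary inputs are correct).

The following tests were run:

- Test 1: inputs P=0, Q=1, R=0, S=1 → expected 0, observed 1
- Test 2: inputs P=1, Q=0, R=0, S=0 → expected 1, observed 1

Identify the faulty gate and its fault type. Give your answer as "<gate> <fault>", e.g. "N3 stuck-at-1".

Fault-free values for test 1 (P=0, Q=1, R=0, S=1): N1=1, N2=1, N3=0, N4=0, N5=0, N6=0, N7=1, N8=0, N9=0, giving Y=0. Observed 1.
Test 1: faults giving observed 1 are {N9 stuck-at-1, N9 inverted output}.
Test 2 (P=1, Q=0, R=0, S=0): fault-free N1=1, N2=0, N3=1, N4=1, N5=1, N6=0, N7=1, N8=1, N9=1 → 1; observed 1. Eliminates N9 inverted output.
Only N9 stuck-at-1 is consistent with every test.

N9 stuck-at-1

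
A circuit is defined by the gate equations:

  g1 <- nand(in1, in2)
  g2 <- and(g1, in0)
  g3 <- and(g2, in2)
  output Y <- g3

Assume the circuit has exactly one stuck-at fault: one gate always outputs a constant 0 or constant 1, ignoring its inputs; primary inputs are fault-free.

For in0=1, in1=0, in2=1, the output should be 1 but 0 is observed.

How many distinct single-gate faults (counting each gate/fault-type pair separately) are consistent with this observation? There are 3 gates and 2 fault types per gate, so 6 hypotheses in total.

3

Fault-free: g1=1, g2=1, g3=1 → 1. Observed 0.
  g1 stuck-at-0: output 0 ✓
  g1 stuck-at-1: output 1 ✗
  g2 stuck-at-0: output 0 ✓
  g2 stuck-at-1: output 1 ✗
  g3 stuck-at-0: output 0 ✓
  g3 stuck-at-1: output 1 ✗
Consistent faults: {g1 stuck-at-0, g2 stuck-at-0, g3 stuck-at-0} — 3 in all.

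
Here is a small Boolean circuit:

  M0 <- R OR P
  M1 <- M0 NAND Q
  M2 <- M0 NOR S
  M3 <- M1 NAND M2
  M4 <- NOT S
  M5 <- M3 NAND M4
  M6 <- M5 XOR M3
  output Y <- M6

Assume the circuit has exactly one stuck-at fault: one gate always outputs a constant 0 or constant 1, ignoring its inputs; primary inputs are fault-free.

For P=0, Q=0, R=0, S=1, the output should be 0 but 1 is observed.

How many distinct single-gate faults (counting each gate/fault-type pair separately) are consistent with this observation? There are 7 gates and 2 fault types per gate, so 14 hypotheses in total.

5

Fault-free: M0=0, M1=1, M2=0, M3=1, M4=0, M5=1, M6=0 → 0. Observed 1.
  M0 stuck-at-0: output 0 ✗
  M0 stuck-at-1: output 0 ✗
  M1 stuck-at-0: output 0 ✗
  M1 stuck-at-1: output 0 ✗
  M2 stuck-at-0: output 0 ✗
  M2 stuck-at-1: output 1 ✓
  M3 stuck-at-0: output 1 ✓
  M3 stuck-at-1: output 0 ✗
  M4 stuck-at-0: output 0 ✗
  M4 stuck-at-1: output 1 ✓
  M5 stuck-at-0: output 1 ✓
  M5 stuck-at-1: output 0 ✗
  M6 stuck-at-0: output 0 ✗
  M6 stuck-at-1: output 1 ✓
Consistent faults: {M2 stuck-at-1, M3 stuck-at-0, M4 stuck-at-1, M5 stuck-at-0, M6 stuck-at-1} — 5 in all.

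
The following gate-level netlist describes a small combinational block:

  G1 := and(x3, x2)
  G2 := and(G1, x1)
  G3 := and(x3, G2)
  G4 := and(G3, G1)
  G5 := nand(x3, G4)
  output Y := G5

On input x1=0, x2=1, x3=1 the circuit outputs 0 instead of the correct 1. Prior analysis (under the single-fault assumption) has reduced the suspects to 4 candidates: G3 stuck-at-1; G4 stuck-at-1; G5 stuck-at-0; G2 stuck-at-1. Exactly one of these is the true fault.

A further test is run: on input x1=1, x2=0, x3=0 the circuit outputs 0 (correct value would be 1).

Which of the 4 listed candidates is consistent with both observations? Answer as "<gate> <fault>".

G5 stuck-at-0

Evaluate each candidate on input x1=1, x2=0, x3=0:
  G3 stuck-at-1: G1=0, G2=0, G3=1 [stuck-at-1], G4=0, G5=1 → 1 — eliminated
  G4 stuck-at-1: G1=0, G2=0, G3=0, G4=1 [stuck-at-1], G5=1 → 1 — eliminated
  G5 stuck-at-0: G1=0, G2=0, G3=0, G4=0, G5=0 [stuck-at-0] → 0 — matches
  G2 stuck-at-1: G1=0, G2=1 [stuck-at-1], G3=0, G4=0, G5=1 → 1 — eliminated
Only G5 stuck-at-0 reproduces the observed 0.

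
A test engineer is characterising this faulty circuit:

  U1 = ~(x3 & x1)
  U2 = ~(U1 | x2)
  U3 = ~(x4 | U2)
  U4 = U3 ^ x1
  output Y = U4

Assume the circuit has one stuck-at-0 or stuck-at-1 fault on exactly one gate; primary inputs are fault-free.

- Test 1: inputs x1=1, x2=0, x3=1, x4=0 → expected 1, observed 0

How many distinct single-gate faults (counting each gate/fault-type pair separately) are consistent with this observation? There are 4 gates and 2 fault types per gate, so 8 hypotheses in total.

Fault-free: U1=0, U2=1, U3=0, U4=1 → 1. Observed 0.
  U1 stuck-at-0: output 1 ✗
  U1 stuck-at-1: output 0 ✓
  U2 stuck-at-0: output 0 ✓
  U2 stuck-at-1: output 1 ✗
  U3 stuck-at-0: output 1 ✗
  U3 stuck-at-1: output 0 ✓
  U4 stuck-at-0: output 0 ✓
  U4 stuck-at-1: output 1 ✗
Consistent faults: {U1 stuck-at-1, U2 stuck-at-0, U3 stuck-at-1, U4 stuck-at-0} — 4 in all.

4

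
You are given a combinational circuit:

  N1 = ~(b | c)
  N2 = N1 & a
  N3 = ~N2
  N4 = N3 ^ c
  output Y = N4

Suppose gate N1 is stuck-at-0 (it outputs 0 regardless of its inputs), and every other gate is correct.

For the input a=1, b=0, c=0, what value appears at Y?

Propagate with N1 forced: N1=0 [stuck-at-0], N2=0, N3=1, N4=1.
So Y = 1. (Without the fault it would be 0.)

1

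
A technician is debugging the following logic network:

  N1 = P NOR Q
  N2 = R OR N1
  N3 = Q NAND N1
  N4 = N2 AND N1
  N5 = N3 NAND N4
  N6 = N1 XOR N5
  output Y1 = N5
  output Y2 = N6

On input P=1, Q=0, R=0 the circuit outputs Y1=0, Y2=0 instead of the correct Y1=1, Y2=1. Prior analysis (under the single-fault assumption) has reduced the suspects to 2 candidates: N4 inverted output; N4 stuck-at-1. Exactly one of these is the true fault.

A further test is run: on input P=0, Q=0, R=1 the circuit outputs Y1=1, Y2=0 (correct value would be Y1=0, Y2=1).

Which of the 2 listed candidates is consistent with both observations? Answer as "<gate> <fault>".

N4 inverted output

Evaluate each candidate on input P=0, Q=0, R=1:
  N4 inverted output: N1=1, N2=1, N3=1, N4=0 [inverted output], N5=1, N6=0 → Y1=1, Y2=0 — matches
  N4 stuck-at-1: N1=1, N2=1, N3=1, N4=1 [stuck-at-1], N5=0, N6=1 → Y1=0, Y2=1 — eliminated
Only N4 inverted output reproduces the observed Y1=1, Y2=0.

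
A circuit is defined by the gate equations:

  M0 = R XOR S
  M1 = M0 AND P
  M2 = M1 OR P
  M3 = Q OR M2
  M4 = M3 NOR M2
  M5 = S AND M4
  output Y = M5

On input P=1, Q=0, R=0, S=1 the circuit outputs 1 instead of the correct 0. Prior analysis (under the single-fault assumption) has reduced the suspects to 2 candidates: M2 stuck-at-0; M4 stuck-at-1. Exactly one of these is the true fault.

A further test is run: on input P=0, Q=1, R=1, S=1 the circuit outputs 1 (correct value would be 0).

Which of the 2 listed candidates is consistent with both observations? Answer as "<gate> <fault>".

M4 stuck-at-1

Evaluate each candidate on input P=0, Q=1, R=1, S=1:
  M2 stuck-at-0: M0=0, M1=0, M2=0 [stuck-at-0], M3=1, M4=0, M5=0 → 0 — eliminated
  M4 stuck-at-1: M0=0, M1=0, M2=0, M3=1, M4=1 [stuck-at-1], M5=1 → 1 — matches
Only M4 stuck-at-1 reproduces the observed 1.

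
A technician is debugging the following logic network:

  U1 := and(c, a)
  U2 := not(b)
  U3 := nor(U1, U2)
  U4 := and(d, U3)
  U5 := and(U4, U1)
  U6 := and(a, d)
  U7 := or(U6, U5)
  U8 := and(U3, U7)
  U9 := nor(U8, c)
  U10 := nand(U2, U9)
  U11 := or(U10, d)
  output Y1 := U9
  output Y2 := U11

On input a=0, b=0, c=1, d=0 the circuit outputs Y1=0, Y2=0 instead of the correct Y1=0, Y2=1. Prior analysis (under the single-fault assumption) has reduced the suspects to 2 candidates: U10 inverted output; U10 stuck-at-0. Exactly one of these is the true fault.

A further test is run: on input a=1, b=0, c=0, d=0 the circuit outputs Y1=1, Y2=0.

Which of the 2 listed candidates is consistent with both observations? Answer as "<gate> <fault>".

U10 stuck-at-0

Evaluate each candidate on input a=1, b=0, c=0, d=0:
  U10 inverted output: U1=0, U2=1, U3=0, U4=0, U5=0, U6=0, U7=0, U8=0, U9=1, U10=1 [inverted output], U11=1 → Y1=1, Y2=1 — eliminated
  U10 stuck-at-0: U1=0, U2=1, U3=0, U4=0, U5=0, U6=0, U7=0, U8=0, U9=1, U10=0 [stuck-at-0], U11=0 → Y1=1, Y2=0 — matches
Only U10 stuck-at-0 reproduces the observed Y1=1, Y2=0.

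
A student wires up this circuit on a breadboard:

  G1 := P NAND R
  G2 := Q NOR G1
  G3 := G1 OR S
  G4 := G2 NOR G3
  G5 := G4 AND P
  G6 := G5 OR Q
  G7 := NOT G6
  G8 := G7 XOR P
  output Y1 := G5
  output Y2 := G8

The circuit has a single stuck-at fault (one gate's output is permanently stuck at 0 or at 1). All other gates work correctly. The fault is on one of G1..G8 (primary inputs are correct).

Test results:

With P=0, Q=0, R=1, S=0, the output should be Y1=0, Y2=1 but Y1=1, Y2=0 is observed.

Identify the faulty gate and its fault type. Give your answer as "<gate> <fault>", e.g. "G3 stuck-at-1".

G5 stuck-at-1

Fault-free values for test 1 (P=0, Q=0, R=1, S=0): G1=1, G2=0, G3=1, G4=0, G5=0, G6=0, G7=1, G8=1, giving Y1=0, Y2=1. Observed Y1=1, Y2=0.
Test 1: faults giving observed Y1=1, Y2=0 are {G5 stuck-at-1}.
Only G5 stuck-at-1 is consistent with every test.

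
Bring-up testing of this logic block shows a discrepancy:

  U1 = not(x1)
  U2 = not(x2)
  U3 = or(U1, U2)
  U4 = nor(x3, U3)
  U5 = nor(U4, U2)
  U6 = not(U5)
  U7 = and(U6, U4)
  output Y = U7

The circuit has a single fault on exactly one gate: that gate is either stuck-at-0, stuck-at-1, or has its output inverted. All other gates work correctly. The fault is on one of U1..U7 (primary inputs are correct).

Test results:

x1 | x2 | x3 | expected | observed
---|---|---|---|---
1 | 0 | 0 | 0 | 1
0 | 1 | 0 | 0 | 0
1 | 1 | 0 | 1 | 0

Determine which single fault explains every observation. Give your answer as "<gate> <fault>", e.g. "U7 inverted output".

U2 inverted output

Fault-free values for test 1 (x1=1, x2=0, x3=0): U1=0, U2=1, U3=1, U4=0, U5=0, U6=1, U7=0, giving Y=0. Observed 1.
Test 1: faults giving observed 1 are {U2 stuck-at-0, U2 inverted output, U3 stuck-at-0, U3 inverted output, U4 stuck-at-1, U4 inverted output, U7 stuck-at-1, U7 inverted output}.
Test 2 (x1=0, x2=1, x3=0): fault-free U1=1, U2=0, U3=1, U4=0, U5=1, U6=0, U7=0 → 0; observed 0. Eliminates U3 stuck-at-0, U3 inverted output, U4 stuck-at-1, U4 inverted output, U7 stuck-at-1, U7 inverted output.
Test 3 (x1=1, x2=1, x3=0): fault-free U1=0, U2=0, U3=0, U4=1, U5=0, U6=1, U7=1 → 1; observed 0. Eliminates U2 stuck-at-0.
Only U2 inverted output is consistent with every test.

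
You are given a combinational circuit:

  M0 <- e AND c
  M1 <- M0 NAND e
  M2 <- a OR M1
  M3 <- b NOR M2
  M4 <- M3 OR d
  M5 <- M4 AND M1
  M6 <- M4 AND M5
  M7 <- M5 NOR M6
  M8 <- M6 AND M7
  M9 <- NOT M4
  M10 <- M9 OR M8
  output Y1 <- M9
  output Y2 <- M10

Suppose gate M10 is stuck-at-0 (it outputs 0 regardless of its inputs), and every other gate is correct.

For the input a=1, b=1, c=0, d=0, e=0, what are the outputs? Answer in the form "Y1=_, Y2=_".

Y1=1, Y2=0

Propagate with M10 forced: M0=0, M1=1, M2=1, M3=0, M4=0, M5=0, M6=0, M7=1, M8=0, M9=1, M10=0 [stuck-at-0].
So the outputs are Y1=1, Y2=0. (Without the fault they would be Y1=1, Y2=1.)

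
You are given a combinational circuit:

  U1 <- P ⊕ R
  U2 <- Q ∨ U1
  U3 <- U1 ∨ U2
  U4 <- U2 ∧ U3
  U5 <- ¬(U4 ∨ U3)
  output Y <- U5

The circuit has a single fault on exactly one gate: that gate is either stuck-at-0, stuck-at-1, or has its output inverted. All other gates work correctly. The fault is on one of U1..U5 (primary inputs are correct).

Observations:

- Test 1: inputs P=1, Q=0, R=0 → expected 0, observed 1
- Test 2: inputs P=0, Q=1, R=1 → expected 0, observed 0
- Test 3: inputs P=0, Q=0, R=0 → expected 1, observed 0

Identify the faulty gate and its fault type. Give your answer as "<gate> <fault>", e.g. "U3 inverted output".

U1 inverted output

Fault-free values for test 1 (P=1, Q=0, R=0): U1=1, U2=1, U3=1, U4=1, U5=0, giving Y=0. Observed 1.
Test 1: faults giving observed 1 are {U1 stuck-at-0, U1 inverted output, U3 stuck-at-0, U3 inverted output, U5 stuck-at-1, U5 inverted output}.
Test 2 (P=0, Q=1, R=1): fault-free U1=1, U2=1, U3=1, U4=1, U5=0 → 0; observed 0. Eliminates U3 stuck-at-0, U3 inverted output, U5 stuck-at-1, U5 inverted output.
Test 3 (P=0, Q=0, R=0): fault-free U1=0, U2=0, U3=0, U4=0, U5=1 → 1; observed 0. Eliminates U1 stuck-at-0.
Only U1 inverted output is consistent with every test.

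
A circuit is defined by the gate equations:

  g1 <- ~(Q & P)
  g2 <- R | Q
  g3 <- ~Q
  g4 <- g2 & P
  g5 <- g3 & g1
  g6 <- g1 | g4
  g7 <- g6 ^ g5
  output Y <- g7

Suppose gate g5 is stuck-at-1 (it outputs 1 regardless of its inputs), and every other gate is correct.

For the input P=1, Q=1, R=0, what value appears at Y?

0

Propagate with g5 forced: g1=0, g2=1, g3=0, g4=1, g5=1 [stuck-at-1], g6=1, g7=0.
So Y = 0. (Without the fault it would be 1.)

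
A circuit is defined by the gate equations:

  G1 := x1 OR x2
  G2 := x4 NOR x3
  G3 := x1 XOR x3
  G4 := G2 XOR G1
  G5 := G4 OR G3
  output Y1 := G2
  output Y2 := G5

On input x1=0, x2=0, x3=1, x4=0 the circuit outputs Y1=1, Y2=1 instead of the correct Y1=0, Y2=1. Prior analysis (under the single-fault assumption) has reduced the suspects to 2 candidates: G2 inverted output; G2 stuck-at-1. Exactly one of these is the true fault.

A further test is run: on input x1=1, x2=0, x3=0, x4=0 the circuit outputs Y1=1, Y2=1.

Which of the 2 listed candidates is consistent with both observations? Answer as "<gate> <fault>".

G2 stuck-at-1

Evaluate each candidate on input x1=1, x2=0, x3=0, x4=0:
  G2 inverted output: G1=1, G2=0 [inverted output], G3=1, G4=1, G5=1 → Y1=0, Y2=1 — eliminated
  G2 stuck-at-1: G1=1, G2=1 [stuck-at-1], G3=1, G4=0, G5=1 → Y1=1, Y2=1 — matches
Only G2 stuck-at-1 reproduces the observed Y1=1, Y2=1.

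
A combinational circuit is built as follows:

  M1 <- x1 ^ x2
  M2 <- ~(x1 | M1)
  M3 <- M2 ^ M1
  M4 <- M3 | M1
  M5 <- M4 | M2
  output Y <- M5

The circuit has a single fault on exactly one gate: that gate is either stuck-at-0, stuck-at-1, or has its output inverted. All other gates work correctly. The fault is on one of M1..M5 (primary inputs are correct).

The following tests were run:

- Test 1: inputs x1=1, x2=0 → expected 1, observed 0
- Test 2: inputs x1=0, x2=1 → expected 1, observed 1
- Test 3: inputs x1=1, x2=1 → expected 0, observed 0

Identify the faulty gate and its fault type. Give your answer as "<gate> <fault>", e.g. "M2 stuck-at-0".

M1 stuck-at-0

Fault-free values for test 1 (x1=1, x2=0): M1=1, M2=0, M3=1, M4=1, M5=1, giving Y=1. Observed 0.
Test 1: faults giving observed 0 are {M1 stuck-at-0, M1 inverted output, M4 stuck-at-0, M4 inverted output, M5 stuck-at-0, M5 inverted output}.
Test 2 (x1=0, x2=1): fault-free M1=1, M2=0, M3=1, M4=1, M5=1 → 1; observed 1. Eliminates M4 stuck-at-0, M4 inverted output, M5 stuck-at-0, M5 inverted output.
Test 3 (x1=1, x2=1): fault-free M1=0, M2=0, M3=0, M4=0, M5=0 → 0; observed 0. Eliminates M1 inverted output.
Only M1 stuck-at-0 is consistent with every test.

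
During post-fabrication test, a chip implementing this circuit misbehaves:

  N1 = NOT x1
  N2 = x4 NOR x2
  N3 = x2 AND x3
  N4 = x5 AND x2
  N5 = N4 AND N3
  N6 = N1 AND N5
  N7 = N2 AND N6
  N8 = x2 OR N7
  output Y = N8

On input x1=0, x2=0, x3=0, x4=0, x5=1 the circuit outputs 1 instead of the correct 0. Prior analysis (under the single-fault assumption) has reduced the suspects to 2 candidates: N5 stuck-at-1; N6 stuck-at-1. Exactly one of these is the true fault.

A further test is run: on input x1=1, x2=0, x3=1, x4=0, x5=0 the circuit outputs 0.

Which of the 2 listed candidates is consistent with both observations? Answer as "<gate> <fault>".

N5 stuck-at-1

Evaluate each candidate on input x1=1, x2=0, x3=1, x4=0, x5=0:
  N5 stuck-at-1: N1=0, N2=1, N3=0, N4=0, N5=1 [stuck-at-1], N6=0, N7=0, N8=0 → 0 — matches
  N6 stuck-at-1: N1=0, N2=1, N3=0, N4=0, N5=0, N6=1 [stuck-at-1], N7=1, N8=1 → 1 — eliminated
Only N5 stuck-at-1 reproduces the observed 0.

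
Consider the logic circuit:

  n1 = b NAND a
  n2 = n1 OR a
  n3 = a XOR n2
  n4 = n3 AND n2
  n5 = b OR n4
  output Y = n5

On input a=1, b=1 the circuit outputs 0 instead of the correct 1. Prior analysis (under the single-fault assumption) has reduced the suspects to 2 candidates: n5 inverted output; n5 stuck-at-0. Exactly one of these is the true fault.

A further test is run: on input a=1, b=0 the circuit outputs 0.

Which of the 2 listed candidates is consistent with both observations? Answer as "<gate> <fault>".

n5 stuck-at-0

Evaluate each candidate on input a=1, b=0:
  n5 inverted output: n1=1, n2=1, n3=0, n4=0, n5=1 [inverted output] → 1 — eliminated
  n5 stuck-at-0: n1=1, n2=1, n3=0, n4=0, n5=0 [stuck-at-0] → 0 — matches
Only n5 stuck-at-0 reproduces the observed 0.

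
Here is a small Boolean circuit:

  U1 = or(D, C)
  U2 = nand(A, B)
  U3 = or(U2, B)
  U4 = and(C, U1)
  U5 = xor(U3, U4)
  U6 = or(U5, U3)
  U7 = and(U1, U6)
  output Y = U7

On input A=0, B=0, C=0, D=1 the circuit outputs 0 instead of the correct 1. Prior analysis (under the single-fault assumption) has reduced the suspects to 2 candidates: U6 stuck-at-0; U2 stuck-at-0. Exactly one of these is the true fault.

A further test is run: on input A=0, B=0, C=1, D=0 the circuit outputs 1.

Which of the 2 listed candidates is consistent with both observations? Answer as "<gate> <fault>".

Evaluate each candidate on input A=0, B=0, C=1, D=0:
  U6 stuck-at-0: U1=1, U2=1, U3=1, U4=1, U5=0, U6=0 [stuck-at-0], U7=0 → 0 — eliminated
  U2 stuck-at-0: U1=1, U2=0 [stuck-at-0], U3=0, U4=1, U5=1, U6=1, U7=1 → 1 — matches
Only U2 stuck-at-0 reproduces the observed 1.

U2 stuck-at-0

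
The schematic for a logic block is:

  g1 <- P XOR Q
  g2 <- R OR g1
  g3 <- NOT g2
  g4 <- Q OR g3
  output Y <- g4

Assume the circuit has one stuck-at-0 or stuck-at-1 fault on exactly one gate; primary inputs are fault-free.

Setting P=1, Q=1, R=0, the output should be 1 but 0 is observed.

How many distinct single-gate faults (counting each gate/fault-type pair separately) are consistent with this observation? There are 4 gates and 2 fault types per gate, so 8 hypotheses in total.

1

Fault-free: g1=0, g2=0, g3=1, g4=1 → 1. Observed 0.
  g1 stuck-at-0: output 1 ✗
  g1 stuck-at-1: output 1 ✗
  g2 stuck-at-0: output 1 ✗
  g2 stuck-at-1: output 1 ✗
  g3 stuck-at-0: output 1 ✗
  g3 stuck-at-1: output 1 ✗
  g4 stuck-at-0: output 0 ✓
  g4 stuck-at-1: output 1 ✗
Consistent faults: {g4 stuck-at-0} — 1 in all.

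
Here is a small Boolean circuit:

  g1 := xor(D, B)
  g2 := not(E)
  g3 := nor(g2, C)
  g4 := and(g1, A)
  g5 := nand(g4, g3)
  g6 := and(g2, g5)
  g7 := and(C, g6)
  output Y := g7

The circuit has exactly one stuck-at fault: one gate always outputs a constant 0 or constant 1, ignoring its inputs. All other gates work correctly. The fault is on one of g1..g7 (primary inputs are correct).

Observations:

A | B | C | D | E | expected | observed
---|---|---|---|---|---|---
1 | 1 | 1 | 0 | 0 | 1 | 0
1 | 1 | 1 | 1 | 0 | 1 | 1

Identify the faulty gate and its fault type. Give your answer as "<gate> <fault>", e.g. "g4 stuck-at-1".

Fault-free values for test 1 (A=1, B=1, C=1, D=0, E=0): g1=1, g2=1, g3=0, g4=1, g5=1, g6=1, g7=1, giving Y=1. Observed 0.
Test 1: faults giving observed 0 are {g2 stuck-at-0, g3 stuck-at-1, g5 stuck-at-0, g6 stuck-at-0, g7 stuck-at-0}.
Test 2 (A=1, B=1, C=1, D=1, E=0): fault-free g1=0, g2=1, g3=0, g4=0, g5=1, g6=1, g7=1 → 1; observed 1. Eliminates g2 stuck-at-0, g5 stuck-at-0, g6 stuck-at-0, g7 stuck-at-0.
Only g3 stuck-at-1 is consistent with every test.

g3 stuck-at-1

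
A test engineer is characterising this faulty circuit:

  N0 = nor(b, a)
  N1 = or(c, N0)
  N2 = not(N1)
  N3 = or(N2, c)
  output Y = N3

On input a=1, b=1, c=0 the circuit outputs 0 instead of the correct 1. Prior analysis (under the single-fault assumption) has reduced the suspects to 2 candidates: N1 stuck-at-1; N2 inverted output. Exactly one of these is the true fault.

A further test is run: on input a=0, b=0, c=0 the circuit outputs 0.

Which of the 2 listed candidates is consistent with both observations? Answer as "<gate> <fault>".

N1 stuck-at-1

Evaluate each candidate on input a=0, b=0, c=0:
  N1 stuck-at-1: N0=1, N1=1 [stuck-at-1], N2=0, N3=0 → 0 — matches
  N2 inverted output: N0=1, N1=1, N2=1 [inverted output], N3=1 → 1 — eliminated
Only N1 stuck-at-1 reproduces the observed 0.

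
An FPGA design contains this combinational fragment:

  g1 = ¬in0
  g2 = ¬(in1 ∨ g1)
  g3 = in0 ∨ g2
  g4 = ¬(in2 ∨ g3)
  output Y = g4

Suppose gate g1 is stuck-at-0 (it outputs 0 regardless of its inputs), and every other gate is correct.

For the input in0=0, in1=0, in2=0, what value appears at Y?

0

Propagate with g1 forced: g1=0 [stuck-at-0], g2=1, g3=1, g4=0.
So Y = 0. (Without the fault it would be 1.)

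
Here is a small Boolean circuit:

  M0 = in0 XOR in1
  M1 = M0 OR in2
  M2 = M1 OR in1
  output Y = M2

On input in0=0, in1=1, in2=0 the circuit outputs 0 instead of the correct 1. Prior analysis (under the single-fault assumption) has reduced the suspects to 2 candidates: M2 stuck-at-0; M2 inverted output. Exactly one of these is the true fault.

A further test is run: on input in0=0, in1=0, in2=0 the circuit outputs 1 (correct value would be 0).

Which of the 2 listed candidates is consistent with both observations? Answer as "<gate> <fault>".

M2 inverted output

Evaluate each candidate on input in0=0, in1=0, in2=0:
  M2 stuck-at-0: M0=0, M1=0, M2=0 [stuck-at-0] → 0 — eliminated
  M2 inverted output: M0=0, M1=0, M2=1 [inverted output] → 1 — matches
Only M2 inverted output reproduces the observed 1.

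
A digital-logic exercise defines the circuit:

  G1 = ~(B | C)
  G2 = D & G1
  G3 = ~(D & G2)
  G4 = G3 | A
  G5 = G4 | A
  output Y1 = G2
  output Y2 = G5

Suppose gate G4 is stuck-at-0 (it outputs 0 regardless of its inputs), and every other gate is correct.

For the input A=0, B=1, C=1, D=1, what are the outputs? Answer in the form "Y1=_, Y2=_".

Y1=0, Y2=0

Propagate with G4 forced: G1=0, G2=0, G3=1, G4=0 [stuck-at-0], G5=0.
So the outputs are Y1=0, Y2=0. (Without the fault they would be Y1=0, Y2=1.)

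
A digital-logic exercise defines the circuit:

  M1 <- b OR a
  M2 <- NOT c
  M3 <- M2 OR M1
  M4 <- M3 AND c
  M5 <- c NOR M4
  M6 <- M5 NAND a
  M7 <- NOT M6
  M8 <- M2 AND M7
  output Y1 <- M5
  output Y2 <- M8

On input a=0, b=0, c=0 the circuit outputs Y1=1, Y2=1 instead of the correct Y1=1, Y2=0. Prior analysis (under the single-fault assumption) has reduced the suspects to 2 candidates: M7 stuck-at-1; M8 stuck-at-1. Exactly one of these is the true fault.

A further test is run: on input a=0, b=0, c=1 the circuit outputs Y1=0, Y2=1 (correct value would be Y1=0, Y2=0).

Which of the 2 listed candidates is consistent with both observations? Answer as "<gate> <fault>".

Evaluate each candidate on input a=0, b=0, c=1:
  M7 stuck-at-1: M1=0, M2=0, M3=0, M4=0, M5=0, M6=1, M7=1 [stuck-at-1], M8=0 → Y1=0, Y2=0 — eliminated
  M8 stuck-at-1: M1=0, M2=0, M3=0, M4=0, M5=0, M6=1, M7=0, M8=1 [stuck-at-1] → Y1=0, Y2=1 — matches
Only M8 stuck-at-1 reproduces the observed Y1=0, Y2=1.

M8 stuck-at-1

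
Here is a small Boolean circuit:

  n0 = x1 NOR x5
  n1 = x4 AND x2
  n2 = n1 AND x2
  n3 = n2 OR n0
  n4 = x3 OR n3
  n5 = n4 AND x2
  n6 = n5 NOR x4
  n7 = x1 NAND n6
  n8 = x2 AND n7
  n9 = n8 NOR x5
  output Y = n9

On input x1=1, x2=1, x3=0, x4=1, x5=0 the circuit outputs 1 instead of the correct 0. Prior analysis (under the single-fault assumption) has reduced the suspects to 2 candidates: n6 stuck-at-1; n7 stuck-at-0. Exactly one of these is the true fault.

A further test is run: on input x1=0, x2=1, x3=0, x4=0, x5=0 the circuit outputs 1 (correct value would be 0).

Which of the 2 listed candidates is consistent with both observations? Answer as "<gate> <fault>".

Evaluate each candidate on input x1=0, x2=1, x3=0, x4=0, x5=0:
  n6 stuck-at-1: n0=1, n1=0, n2=0, n3=1, n4=1, n5=1, n6=1 [stuck-at-1], n7=1, n8=1, n9=0 → 0 — eliminated
  n7 stuck-at-0: n0=1, n1=0, n2=0, n3=1, n4=1, n5=1, n6=0, n7=0 [stuck-at-0], n8=0, n9=1 → 1 — matches
Only n7 stuck-at-0 reproduces the observed 1.

n7 stuck-at-0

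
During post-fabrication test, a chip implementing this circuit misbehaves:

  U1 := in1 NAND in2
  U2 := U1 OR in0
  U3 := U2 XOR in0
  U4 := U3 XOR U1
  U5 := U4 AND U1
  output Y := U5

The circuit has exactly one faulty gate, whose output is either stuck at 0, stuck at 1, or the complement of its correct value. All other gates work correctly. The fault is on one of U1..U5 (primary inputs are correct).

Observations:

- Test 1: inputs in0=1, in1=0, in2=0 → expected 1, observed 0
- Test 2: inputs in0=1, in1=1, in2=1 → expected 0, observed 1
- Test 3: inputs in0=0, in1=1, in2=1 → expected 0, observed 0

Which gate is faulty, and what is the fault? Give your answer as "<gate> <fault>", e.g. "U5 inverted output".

U1 inverted output

Fault-free values for test 1 (in0=1, in1=0, in2=0): U1=1, U2=1, U3=0, U4=1, U5=1, giving Y=1. Observed 0.
Test 1: faults giving observed 0 are {U1 stuck-at-0, U1 inverted output, U2 stuck-at-0, U2 inverted output, U3 stuck-at-1, U3 inverted output, U4 stuck-at-0, U4 inverted output, U5 stuck-at-0, U5 inverted output}.
Test 2 (in0=1, in1=1, in2=1): fault-free U1=0, U2=1, U3=0, U4=0, U5=0 → 0; observed 1. Eliminates U1 stuck-at-0, U2 stuck-at-0, U2 inverted output, U3 stuck-at-1, U3 inverted output, U4 stuck-at-0, U4 inverted output, U5 stuck-at-0.
Test 3 (in0=0, in1=1, in2=1): fault-free U1=0, U2=0, U3=0, U4=0, U5=0 → 0; observed 0. Eliminates U5 inverted output.
Only U1 inverted output is consistent with every test.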